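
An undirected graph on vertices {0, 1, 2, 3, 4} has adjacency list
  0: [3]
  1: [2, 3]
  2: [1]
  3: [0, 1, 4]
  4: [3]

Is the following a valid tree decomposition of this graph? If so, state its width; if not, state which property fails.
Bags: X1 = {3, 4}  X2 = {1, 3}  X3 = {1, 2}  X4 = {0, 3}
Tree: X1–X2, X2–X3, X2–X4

Every vertex of G appears in some bag (union = {0, 1, 2, 3, 4}); every edge is covered by a bag; and for each vertex v the set of bags containing v is connected in the bag tree. The decomposition is therefore valid. The largest bag has 2 vertices, so the width is 1.

Yes; width 1.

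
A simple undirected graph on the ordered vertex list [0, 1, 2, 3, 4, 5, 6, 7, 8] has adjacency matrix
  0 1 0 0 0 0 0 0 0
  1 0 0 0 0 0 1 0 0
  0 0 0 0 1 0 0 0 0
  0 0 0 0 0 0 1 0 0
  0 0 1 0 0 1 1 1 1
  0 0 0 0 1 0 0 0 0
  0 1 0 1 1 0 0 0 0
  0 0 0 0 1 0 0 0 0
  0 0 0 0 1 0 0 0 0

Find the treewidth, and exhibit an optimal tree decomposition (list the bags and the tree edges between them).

Treewidth 1.
One optimal decomposition is:
Bags: B1 = {4, 5}  B2 = {4, 6}  B3 = {4, 7}  B4 = {1, 6}  B5 = {4, 8}  B6 = {2, 4}  B7 = {0, 1}  B8 = {3, 6}
Tree: B1–B2, B1–B3, B2–B4, B2–B5, B3–B6, B4–B7, B2–B8

Every bag has size at most 2, so the width is 2 − 1 = 1 and tw(G) ≤ 1. G has an edge, so its treewidth is at least 1. Combining the bounds, tw(G) = 1.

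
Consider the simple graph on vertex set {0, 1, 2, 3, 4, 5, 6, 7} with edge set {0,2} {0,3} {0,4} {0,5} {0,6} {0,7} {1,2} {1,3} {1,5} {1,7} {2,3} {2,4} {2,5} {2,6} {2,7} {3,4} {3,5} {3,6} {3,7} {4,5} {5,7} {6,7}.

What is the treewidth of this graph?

4

A width-4 tree decomposition is:
Bags: B1 = {1, 2, 3, 5, 7}  B2 = {0, 2, 3, 5, 7}  B3 = {0, 2, 3, 4, 5}  B4 = {0, 2, 3, 6, 7}
Tree: B1–B2, B2–B3, B2–B4
The largest bag has 5 vertices, giving width 4; this decomposition certifies tw(G) ≤ 4. On the other hand G contains the 5-clique {0, 2, 3, 4, 5}. A clique must lie in a single bag of any decomposition, so no decomposition can have width below 4. Combining the bounds, tw(G) = 4.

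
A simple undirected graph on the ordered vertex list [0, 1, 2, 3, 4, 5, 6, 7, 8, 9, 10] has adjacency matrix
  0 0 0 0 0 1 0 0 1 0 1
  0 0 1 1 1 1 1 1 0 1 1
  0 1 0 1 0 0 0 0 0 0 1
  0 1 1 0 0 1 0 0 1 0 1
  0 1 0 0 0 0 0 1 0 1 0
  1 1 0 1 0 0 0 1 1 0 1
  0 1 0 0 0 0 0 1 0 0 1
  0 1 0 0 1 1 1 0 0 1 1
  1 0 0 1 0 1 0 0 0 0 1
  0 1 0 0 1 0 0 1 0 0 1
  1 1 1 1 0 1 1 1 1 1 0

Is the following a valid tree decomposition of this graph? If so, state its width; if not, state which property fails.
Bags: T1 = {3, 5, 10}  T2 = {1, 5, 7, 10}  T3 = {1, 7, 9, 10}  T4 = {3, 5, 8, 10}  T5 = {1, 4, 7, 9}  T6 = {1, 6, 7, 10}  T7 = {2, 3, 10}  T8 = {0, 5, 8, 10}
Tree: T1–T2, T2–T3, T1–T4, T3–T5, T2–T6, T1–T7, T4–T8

No — edge (1,3) lies in no bag.

A tree decomposition must satisfy three properties: every vertex lies in some bag; for every edge, both endpoints lie together in some bag; and for every vertex, the bags containing it form a connected subtree. Here edge (1,3) lies in no bag, so the decomposition is invalid.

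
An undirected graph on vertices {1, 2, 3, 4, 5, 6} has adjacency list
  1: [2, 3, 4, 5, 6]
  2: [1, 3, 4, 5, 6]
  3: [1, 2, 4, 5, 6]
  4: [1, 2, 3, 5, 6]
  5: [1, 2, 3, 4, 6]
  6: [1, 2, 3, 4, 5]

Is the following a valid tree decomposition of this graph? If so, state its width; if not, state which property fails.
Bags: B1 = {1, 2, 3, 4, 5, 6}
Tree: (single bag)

Every vertex of G appears in some bag (union = {1, 2, 3, 4, 5, 6}); every edge is covered by a bag; and for each vertex v the set of bags containing v is connected in the bag tree. The decomposition is therefore valid. The largest bag has 6 vertices, so the width is 5.

Yes; width 5.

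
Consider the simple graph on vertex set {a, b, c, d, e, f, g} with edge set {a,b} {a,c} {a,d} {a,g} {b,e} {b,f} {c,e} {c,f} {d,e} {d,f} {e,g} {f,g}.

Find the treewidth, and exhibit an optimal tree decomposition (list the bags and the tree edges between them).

Treewidth 3.
Bags: B1 = {a, c, e, f}  B2 = {a, e, f, g}  B3 = {a, d, e, f}  B4 = {a, b, e, f}
Tree: B1–B2, B2–B3, B3–B4

Each bag holds 4 vertices, so the decomposition has width 3, which upper-bounds the treewidth. For the lower bound: the 4 vertex sets {a,c}, {e,g}, {f}, {d} are disjoint, each induces a connected subgraph, and every pair is joined by at least one edge of G. Contracting each set to a single vertex therefore yields K_{4} as a minor, and since treewidth is minor-monotone, tw(G) ≥ tw(K_{4}) = 3. The upper and lower bounds meet at 3, so that is the treewidth.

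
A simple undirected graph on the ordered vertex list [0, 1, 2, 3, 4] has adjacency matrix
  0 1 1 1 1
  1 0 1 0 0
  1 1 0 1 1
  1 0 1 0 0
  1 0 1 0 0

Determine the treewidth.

A width-2 tree decomposition is:
Bags: B1 = {0, 2, 3}  B2 = {0, 1, 2}  B3 = {0, 2, 4}
Tree: B1–B2, B2–B3
Each bag holds 3 vertices, so the decomposition has width 2, which upper-bounds the treewidth. For the lower bound, the 3 vertices {0, 1, 2} are pairwise adjacent, and any tree decomposition puts a clique entirely inside one bag — forcing width ≥ 2. The upper and lower bounds meet at 2, so that is the treewidth.

2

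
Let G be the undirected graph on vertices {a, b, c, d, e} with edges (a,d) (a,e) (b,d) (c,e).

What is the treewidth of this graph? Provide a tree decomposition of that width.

Treewidth 1.
Bags: B1 = {b, d}  B2 = {a, d}  B3 = {a, e}  B4 = {c, e}
Tree: B1–B2, B2–B3, B3–B4

The largest bag has 2 vertices, giving width 1; this decomposition certifies tw(G) ≤ 1. Any graph with an edge has treewidth ≥ 1, and G has the edge b–d. The upper and lower bounds meet at 1, so that is the treewidth.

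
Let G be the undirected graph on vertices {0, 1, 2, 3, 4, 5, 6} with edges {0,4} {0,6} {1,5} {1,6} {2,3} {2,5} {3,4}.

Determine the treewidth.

A width-2 tree decomposition is:
Bags: B1 = {0, 1, 6}  B2 = {0, 1, 5}  B3 = {0, 2, 5}  B4 = {0, 2, 3}  B5 = {0, 3, 4}
Tree: B1–B2, B2–B3, B3–B4, B4–B5
The largest bag has 3 vertices, giving width 2; this decomposition certifies tw(G) ≤ 2. The edges 0–6–1–5–2–3–4–0 form a cycle, so G is not a tree and its treewidth is at least 2. Hence tw(G) = 2 exactly.

2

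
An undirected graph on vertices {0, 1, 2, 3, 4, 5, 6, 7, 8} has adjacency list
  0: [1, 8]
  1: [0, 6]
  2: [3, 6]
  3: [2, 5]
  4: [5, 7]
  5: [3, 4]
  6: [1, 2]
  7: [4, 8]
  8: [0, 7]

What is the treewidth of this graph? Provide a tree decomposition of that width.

Treewidth 2.
One such decomposition:
Bags: B1 = {1, 2, 6}  B2 = {0, 1, 2}  B3 = {0, 2, 8}  B4 = {2, 7, 8}  B5 = {2, 4, 7}  B6 = {2, 4, 5}  B7 = {2, 3, 5}
Tree: B1–B2, B2–B3, B3–B4, B4–B5, B5–B6, B6–B7

Each bag holds 3 vertices, so the decomposition has width 2, which upper-bounds the treewidth. For the lower bound, G contains the cycle 2–6–1–0–8–7–4–5–3–2, so G is not a forest; only forests have treewidth ≤ 1, hence tw(G) ≥ 2. Combining the bounds, tw(G) = 2.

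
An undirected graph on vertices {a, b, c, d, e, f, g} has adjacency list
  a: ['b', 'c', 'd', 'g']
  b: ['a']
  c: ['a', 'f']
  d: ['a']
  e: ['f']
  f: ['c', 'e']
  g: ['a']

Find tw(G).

A width-1 tree decomposition is:
Bags: B1 = {a, b}  B2 = {a, c}  B3 = {c, f}  B4 = {a, g}  B5 = {e, f}  B6 = {a, d}
Tree: B1–B2, B2–B3, B2–B4, B3–B5, B4–B6
Every bag has size at most 2, so the width is 2 − 1 = 1 and tw(G) ≤ 1. G has an edge, so its treewidth is at least 1. Combining the bounds, tw(G) = 1.

1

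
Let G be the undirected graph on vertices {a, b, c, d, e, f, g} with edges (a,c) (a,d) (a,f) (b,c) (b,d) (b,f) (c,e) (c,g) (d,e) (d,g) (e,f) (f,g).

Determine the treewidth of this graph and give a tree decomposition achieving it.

The largest bag has 4 vertices, giving width 3; this decomposition certifies tw(G) ≤ 3. For the lower bound: the 4 vertex sets {b,c}, {e,f}, {d}, {g} are disjoint, each induces a connected subgraph, and every pair is joined by at least one edge of G. Contracting each set to a single vertex therefore yields K_{4} as a minor, and since treewidth is minor-monotone, tw(G) ≥ tw(K_{4}) = 3. The upper and lower bounds meet at 3, so that is the treewidth.

Treewidth 3.
One optimal decomposition is:
Bags: B1 = {b, c, d, f}  B2 = {c, d, e, f}  B3 = {c, d, f, g}  B4 = {a, c, d, f}
Tree: B1–B2, B2–B3, B3–B4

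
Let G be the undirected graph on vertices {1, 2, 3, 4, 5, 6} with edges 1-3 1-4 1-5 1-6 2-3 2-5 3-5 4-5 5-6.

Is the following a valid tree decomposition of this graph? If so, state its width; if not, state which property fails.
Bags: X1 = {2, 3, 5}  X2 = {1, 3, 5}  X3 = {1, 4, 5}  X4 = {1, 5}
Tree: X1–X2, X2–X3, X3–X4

A tree decomposition must satisfy three properties: every vertex lies in some bag; for every edge, both endpoints lie together in some bag; and for every vertex, the bags containing it form a connected subtree. Here vertex 6 appears in no bag, so the decomposition is invalid.

No — vertex 6 appears in no bag.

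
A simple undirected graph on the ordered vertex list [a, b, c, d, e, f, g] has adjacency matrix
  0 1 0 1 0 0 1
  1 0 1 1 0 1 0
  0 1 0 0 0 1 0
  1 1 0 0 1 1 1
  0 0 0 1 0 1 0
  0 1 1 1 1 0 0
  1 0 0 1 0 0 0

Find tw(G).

A width-2 tree decomposition is:
Bags: B1 = {a, b, d}  B2 = {a, d, g}  B3 = {b, d, f}  B4 = {b, c, f}  B5 = {d, e, f}
Tree: B1–B2, B1–B3, B3–B4, B3–B5
The largest bag has 3 vertices, giving width 2; this decomposition certifies tw(G) ≤ 2. For the lower bound, the 3 vertices {a, d, g} are pairwise adjacent, and any tree decomposition puts a clique entirely inside one bag — forcing width ≥ 2. Combining the bounds, tw(G) = 2.

2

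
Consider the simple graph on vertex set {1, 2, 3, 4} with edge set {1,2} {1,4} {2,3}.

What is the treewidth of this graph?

A width-1 tree decomposition is:
Bags: B1 = {1, 2}  B2 = {1, 4}  B3 = {2, 3}
Tree: B1–B2, B1–B3
Every bag has size at most 2, so the width is 2 − 1 = 1 and tw(G) ≤ 1. Any graph with an edge has treewidth ≥ 1, and G has the edge 2–1. Therefore the treewidth is 1.

1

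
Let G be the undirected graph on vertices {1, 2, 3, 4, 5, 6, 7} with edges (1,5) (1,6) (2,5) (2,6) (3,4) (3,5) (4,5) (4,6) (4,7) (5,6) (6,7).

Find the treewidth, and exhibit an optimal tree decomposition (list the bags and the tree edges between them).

The largest bag has 3 vertices, giving width 2; this decomposition certifies tw(G) ≤ 2. Conversely, {3, 4, 5} is a clique of size 3, and the vertices of any clique must share a bag in every tree decomposition; so some bag has ≥ 3 vertices and tw(G) ≥ 2. Combining the bounds, tw(G) = 2.

Treewidth 2.
One optimal decomposition is:
Bags: B1 = {4, 5, 6}  B2 = {2, 5, 6}  B3 = {1, 5, 6}  B4 = {3, 4, 5}  B5 = {4, 6, 7}
Tree: B1–B2, B2–B3, B1–B4, B1–B5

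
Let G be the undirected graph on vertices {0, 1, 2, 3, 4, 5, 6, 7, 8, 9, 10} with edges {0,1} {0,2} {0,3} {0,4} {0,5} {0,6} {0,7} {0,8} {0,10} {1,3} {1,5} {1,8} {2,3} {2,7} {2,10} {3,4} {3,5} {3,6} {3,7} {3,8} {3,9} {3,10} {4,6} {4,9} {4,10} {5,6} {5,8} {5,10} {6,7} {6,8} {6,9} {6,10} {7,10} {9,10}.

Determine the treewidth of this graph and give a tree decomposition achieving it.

Treewidth 4.
One such decomposition:
Bags: B1 = {0, 3, 4, 6, 10}  B2 = {0, 3, 5, 6, 10}  B3 = {0, 3, 5, 6, 8}  B4 = {0, 3, 6, 7, 10}  B5 = {3, 4, 6, 9, 10}  B6 = {0, 1, 3, 5, 8}  B7 = {0, 2, 3, 7, 10}
Tree: B1–B2, B2–B3, B2–B4, B1–B5, B3–B6, B4–B7

Every bag has size at most 5, so the width is 5 − 1 = 4 and tw(G) ≤ 4. On the other hand G contains the 5-clique {0, 1, 3, 5, 8}. A clique must lie in a single bag of any decomposition, so no decomposition can have width below 4. Therefore the treewidth is 4.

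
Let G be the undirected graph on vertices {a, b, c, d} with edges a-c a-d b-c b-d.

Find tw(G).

2

A width-2 tree decomposition is:
Bags: B1 = {a, b, d}  B2 = {a, b, c}
Tree: B1–B2
Every bag has size at most 3, so the width is 3 − 1 = 2 and tw(G) ≤ 2. For the lower bound, G contains the cycle a–d–b–c–a, so G is not a forest; only forests have treewidth ≤ 1, hence tw(G) ≥ 2. Combining the bounds, tw(G) = 2.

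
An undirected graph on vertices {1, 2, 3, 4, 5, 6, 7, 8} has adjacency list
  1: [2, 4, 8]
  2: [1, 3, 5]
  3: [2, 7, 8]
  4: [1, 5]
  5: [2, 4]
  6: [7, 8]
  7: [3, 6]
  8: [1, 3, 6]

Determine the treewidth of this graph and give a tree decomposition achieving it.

Treewidth 2.
One such decomposition:
Bags: B1 = {1, 4, 5}  B2 = {1, 2, 5}  B3 = {1, 2, 8}  B4 = {2, 3, 8}  B5 = {3, 6, 8}  B6 = {3, 6, 7}
Tree: B1–B2, B2–B3, B3–B4, B4–B5, B5–B6

Each bag holds 3 vertices, so the decomposition has width 2, which upper-bounds the treewidth. The edges 4–5–2–1–4 form a cycle, so G is not a tree and its treewidth is at least 2. Hence tw(G) = 2 exactly.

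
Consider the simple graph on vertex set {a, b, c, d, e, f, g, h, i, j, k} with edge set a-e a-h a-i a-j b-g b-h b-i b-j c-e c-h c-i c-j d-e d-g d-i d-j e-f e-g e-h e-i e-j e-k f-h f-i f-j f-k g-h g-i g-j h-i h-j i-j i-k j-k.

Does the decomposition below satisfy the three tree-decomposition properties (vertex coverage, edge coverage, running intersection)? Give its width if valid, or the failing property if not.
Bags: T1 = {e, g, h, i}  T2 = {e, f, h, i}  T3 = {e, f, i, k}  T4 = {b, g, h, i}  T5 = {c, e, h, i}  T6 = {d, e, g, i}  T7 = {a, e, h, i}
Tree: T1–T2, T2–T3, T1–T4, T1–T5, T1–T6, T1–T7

No — vertex j appears in no bag.

A tree decomposition must satisfy three properties: every vertex lies in some bag; for every edge, both endpoints lie together in some bag; and for every vertex, the bags containing it form a connected subtree. Here vertex j appears in no bag, so the decomposition is invalid.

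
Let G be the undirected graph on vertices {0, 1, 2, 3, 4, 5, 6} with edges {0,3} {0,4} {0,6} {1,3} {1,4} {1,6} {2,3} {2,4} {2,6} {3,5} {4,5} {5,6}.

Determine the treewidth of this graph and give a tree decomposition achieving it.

Every bag has size at most 4, so the width is 4 − 1 = 3 and tw(G) ≤ 3. For the lower bound: the 4 vertex sets {1,6}, {2,4}, {3}, {5} are disjoint, each induces a connected subgraph, and every pair is joined by at least one edge of G. Contracting each set to a single vertex therefore yields K_{4} as a minor, and since treewidth is minor-monotone, tw(G) ≥ tw(K_{4}) = 3. Combining the bounds, tw(G) = 3.

Treewidth 3.
One such decomposition:
Bags: B1 = {1, 3, 4, 6}  B2 = {2, 3, 4, 6}  B3 = {3, 4, 5, 6}  B4 = {0, 3, 4, 6}
Tree: B1–B2, B2–B3, B3–B4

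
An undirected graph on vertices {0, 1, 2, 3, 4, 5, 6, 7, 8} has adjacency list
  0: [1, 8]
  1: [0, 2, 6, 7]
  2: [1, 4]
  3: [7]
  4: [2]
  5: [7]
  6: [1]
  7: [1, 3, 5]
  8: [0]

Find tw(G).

1

A width-1 tree decomposition is:
Bags: B1 = {5, 7}  B2 = {1, 7}  B3 = {0, 1}  B4 = {1, 2}  B5 = {1, 6}  B6 = {3, 7}  B7 = {0, 8}  B8 = {2, 4}
Tree: B1–B2, B2–B3, B3–B4, B3–B5, B2–B6, B3–B7, B4–B8
The largest bag has 2 vertices, giving width 1; this decomposition certifies tw(G) ≤ 1. G has an edge, so its treewidth is at least 1. Combining the bounds, tw(G) = 1.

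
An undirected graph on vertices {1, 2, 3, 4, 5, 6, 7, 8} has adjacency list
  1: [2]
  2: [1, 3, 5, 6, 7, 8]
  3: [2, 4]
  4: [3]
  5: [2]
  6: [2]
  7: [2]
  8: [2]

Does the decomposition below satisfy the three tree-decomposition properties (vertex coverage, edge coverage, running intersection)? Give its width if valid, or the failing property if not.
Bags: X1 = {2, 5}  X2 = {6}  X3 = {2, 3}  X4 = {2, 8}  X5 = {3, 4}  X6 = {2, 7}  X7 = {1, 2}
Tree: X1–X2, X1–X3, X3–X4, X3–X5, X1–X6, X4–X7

No — edge (2,6) lies in no bag.

A tree decomposition must satisfy three properties: every vertex lies in some bag; for every edge, both endpoints lie together in some bag; and for every vertex, the bags containing it form a connected subtree. Here edge (2,6) lies in no bag, so the decomposition is invalid.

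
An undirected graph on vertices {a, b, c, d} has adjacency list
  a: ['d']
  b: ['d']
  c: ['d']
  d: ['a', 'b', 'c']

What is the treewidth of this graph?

1

A width-1 tree decomposition is:
Bags: B1 = {a, d}  B2 = {b, d}  B3 = {c, d}
Tree: B1–B2, B1–B3
The largest bag has 2 vertices, giving width 1; this decomposition certifies tw(G) ≤ 1. Since G has at least one edge (e.g. d–a), it is not an edgeless graph, so tw(G) ≥ 1. Combining the bounds, tw(G) = 1.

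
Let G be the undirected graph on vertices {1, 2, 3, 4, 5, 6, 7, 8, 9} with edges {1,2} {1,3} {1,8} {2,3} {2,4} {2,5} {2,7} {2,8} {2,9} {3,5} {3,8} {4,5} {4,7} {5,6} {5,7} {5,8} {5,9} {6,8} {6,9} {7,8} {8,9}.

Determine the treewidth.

3

A width-3 tree decomposition is:
Bags: B1 = {5, 6, 8, 9}  B2 = {2, 5, 8, 9}  B3 = {2, 5, 7, 8}  B4 = {2, 4, 5, 7}  B5 = {2, 3, 5, 8}  B6 = {1, 2, 3, 8}
Tree: B1–B2, B2–B3, B3–B4, B3–B5, B5–B6
Every bag has size at most 4, so the width is 4 − 1 = 3 and tw(G) ≤ 3. On the other hand G contains the 4-clique {1, 2, 3, 8}. A clique must lie in a single bag of any decomposition, so no decomposition can have width below 3. Hence tw(G) = 3 exactly.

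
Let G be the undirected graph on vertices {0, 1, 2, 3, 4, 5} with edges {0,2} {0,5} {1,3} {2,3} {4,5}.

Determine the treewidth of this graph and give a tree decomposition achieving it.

Treewidth 1.
Bags: B1 = {4, 5}  B2 = {0, 5}  B3 = {0, 2}  B4 = {2, 3}  B5 = {1, 3}
Tree: B1–B2, B2–B3, B3–B4, B4–B5

Every bag has size at most 2, so the width is 2 − 1 = 1 and tw(G) ≤ 1. G has an edge, so its treewidth is at least 1. Therefore the treewidth is 1.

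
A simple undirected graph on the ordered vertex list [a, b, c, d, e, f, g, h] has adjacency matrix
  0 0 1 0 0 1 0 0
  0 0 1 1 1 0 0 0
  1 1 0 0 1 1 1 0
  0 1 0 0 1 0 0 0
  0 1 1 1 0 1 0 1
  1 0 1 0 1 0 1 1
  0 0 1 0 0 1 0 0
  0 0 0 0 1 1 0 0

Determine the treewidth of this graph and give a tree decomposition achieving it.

Treewidth 2.
Bags: B1 = {c, e, f}  B2 = {c, f, g}  B3 = {b, c, e}  B4 = {b, d, e}  B5 = {a, c, f}  B6 = {e, f, h}
Tree: B1–B2, B1–B3, B3–B4, B1–B5, B1–B6

Every bag has size at most 3, so the width is 3 − 1 = 2 and tw(G) ≤ 2. Conversely, {b, d, e} is a clique of size 3, and the vertices of any clique must share a bag in every tree decomposition; so some bag has ≥ 3 vertices and tw(G) ≥ 2. The upper and lower bounds meet at 2, so that is the treewidth.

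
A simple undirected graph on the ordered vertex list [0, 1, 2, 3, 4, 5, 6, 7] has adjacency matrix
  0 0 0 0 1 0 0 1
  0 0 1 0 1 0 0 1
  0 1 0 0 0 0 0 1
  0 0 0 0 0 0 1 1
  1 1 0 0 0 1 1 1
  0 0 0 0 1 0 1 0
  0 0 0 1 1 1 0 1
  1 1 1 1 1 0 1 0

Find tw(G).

A width-2 tree decomposition is:
Bags: B1 = {1, 4, 7}  B2 = {0, 4, 7}  B3 = {4, 6, 7}  B4 = {3, 6, 7}  B5 = {1, 2, 7}  B6 = {4, 5, 6}
Tree: B1–B2, B2–B3, B3–B4, B1–B5, B3–B6
Every bag has size at most 3, so the width is 3 − 1 = 2 and tw(G) ≤ 2. On the other hand G contains the 3-clique {4, 5, 6}. A clique must lie in a single bag of any decomposition, so no decomposition can have width below 2. The upper and lower bounds meet at 2, so that is the treewidth.

2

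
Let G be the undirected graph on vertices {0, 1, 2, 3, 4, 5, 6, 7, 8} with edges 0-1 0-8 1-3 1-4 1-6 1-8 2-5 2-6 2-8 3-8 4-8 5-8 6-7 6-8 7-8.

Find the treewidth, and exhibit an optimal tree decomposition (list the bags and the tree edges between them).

Every bag has size at most 3, so the width is 3 − 1 = 2 and tw(G) ≤ 2. For the lower bound, the 3 vertices {0, 1, 8} are pairwise adjacent, and any tree decomposition puts a clique entirely inside one bag — forcing width ≥ 2. Combining the bounds, tw(G) = 2.

Treewidth 2.
One optimal decomposition is:
Bags: B1 = {1, 3, 8}  B2 = {1, 4, 8}  B3 = {1, 6, 8}  B4 = {0, 1, 8}  B5 = {2, 6, 8}  B6 = {6, 7, 8}  B7 = {2, 5, 8}
Tree: B1–B2, B2–B3, B2–B4, B3–B5, B3–B6, B5–B7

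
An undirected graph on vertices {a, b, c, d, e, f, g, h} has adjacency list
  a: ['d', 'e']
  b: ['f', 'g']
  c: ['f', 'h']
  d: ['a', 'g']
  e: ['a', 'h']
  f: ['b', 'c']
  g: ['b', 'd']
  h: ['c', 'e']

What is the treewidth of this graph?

A width-2 tree decomposition is:
Bags: B1 = {b, c, f}  B2 = {b, c, h}  B3 = {b, e, h}  B4 = {a, b, e}  B5 = {a, b, d}  B6 = {b, d, g}
Tree: B1–B2, B2–B3, B3–B4, B4–B5, B5–B6
The largest bag has 3 vertices, giving width 2; this decomposition certifies tw(G) ≤ 2. For the lower bound, G contains the cycle b–f–c–h–e–a–d–g–b, so G is not a forest; only forests have treewidth ≤ 1, hence tw(G) ≥ 2. Combining the bounds, tw(G) = 2.

2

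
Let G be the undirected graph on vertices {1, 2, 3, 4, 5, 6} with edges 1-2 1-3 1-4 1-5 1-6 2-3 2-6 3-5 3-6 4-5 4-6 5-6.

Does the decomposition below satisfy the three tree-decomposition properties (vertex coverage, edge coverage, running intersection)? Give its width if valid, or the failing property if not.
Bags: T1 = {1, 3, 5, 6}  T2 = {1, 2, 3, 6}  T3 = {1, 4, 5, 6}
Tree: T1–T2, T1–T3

Yes; width 3.

Checking the three conditions: (i) the bags cover all of {1, 2, 3, 4, 5, 6}; (ii) for each edge, some bag contains both endpoints; (iii) the bags containing any fixed vertex form a subtree. All hold, so the decomposition is valid with width 4 − 1 = 3.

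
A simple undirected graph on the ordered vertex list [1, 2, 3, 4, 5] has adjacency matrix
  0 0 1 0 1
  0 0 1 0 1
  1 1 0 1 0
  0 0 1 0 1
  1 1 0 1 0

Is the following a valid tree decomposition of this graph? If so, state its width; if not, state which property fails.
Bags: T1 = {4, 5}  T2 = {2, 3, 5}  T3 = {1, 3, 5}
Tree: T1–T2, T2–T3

No — edge (3,4) lies in no bag.

A tree decomposition must satisfy three properties: every vertex lies in some bag; for every edge, both endpoints lie together in some bag; and for every vertex, the bags containing it form a connected subtree. Here edge (3,4) lies in no bag, so the decomposition is invalid.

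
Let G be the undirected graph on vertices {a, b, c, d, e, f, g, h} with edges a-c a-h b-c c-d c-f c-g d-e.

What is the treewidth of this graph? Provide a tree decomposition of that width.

Each bag holds 2 vertices, so the decomposition has width 1, which upper-bounds the treewidth. Since G has at least one edge (e.g. c–f), it is not an edgeless graph, so tw(G) ≥ 1. The upper and lower bounds meet at 1, so that is the treewidth.

Treewidth 1.
One optimal decomposition is:
Bags: B1 = {c, f}  B2 = {b, c}  B3 = {c, d}  B4 = {d, e}  B5 = {a, c}  B6 = {c, g}  B7 = {a, h}
Tree: B1–B2, B1–B3, B3–B4, B1–B5, B5–B6, B5–B7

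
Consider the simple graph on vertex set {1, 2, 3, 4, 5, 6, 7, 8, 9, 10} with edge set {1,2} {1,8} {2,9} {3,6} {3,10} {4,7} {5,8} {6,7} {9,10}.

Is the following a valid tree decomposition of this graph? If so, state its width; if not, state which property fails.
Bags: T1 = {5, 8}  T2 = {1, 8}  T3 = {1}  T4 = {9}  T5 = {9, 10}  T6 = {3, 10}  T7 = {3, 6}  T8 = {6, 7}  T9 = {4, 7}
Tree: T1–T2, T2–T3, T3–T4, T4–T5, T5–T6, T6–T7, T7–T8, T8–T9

A tree decomposition must satisfy three properties: every vertex lies in some bag; for every edge, both endpoints lie together in some bag; and for every vertex, the bags containing it form a connected subtree. Here vertex 2 appears in no bag, so the decomposition is invalid.

No — vertex 2 appears in no bag.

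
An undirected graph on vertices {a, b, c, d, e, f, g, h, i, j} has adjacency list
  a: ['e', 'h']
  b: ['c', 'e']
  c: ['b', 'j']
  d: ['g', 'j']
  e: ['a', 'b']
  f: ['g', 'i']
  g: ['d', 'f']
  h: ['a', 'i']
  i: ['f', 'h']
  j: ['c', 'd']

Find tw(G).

A width-2 tree decomposition is:
Bags: B1 = {a, h, i}  B2 = {a, e, i}  B3 = {b, e, i}  B4 = {b, c, i}  B5 = {c, i, j}  B6 = {d, i, j}  B7 = {d, g, i}  B8 = {f, g, i}
Tree: B1–B2, B2–B3, B3–B4, B4–B5, B5–B6, B6–B7, B7–B8
Every bag has size at most 3, so the width is 3 − 1 = 2 and tw(G) ≤ 2. Since i–h–a–e–b–c–j–d–g–f–i is a cycle in G, G is not acyclic. Forests are exactly the graphs of treewidth ≤ 1, so tw(G) ≥ 2. The upper and lower bounds meet at 2, so that is the treewidth.

2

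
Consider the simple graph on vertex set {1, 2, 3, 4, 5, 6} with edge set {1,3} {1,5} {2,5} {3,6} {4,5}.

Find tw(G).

1

A width-1 tree decomposition is:
Bags: B1 = {1, 3}  B2 = {3, 6}  B3 = {1, 5}  B4 = {2, 5}  B5 = {4, 5}
Tree: B1–B2, B1–B3, B3–B4, B3–B5
Every bag has size at most 2, so the width is 2 − 1 = 1 and tw(G) ≤ 1. Since G has at least one edge (e.g. 3–1), it is not an edgeless graph, so tw(G) ≥ 1. Therefore the treewidth is 1.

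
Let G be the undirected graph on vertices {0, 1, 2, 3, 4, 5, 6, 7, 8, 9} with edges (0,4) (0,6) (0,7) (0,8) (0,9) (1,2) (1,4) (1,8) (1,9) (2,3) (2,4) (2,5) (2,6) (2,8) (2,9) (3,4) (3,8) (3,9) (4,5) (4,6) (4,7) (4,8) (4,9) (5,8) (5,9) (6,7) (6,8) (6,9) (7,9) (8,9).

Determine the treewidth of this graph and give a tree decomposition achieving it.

Treewidth 4.
Bags: B1 = {0, 4, 6, 8, 9}  B2 = {0, 4, 6, 7, 9}  B3 = {2, 4, 6, 8, 9}  B4 = {1, 2, 4, 8, 9}  B5 = {2, 4, 5, 8, 9}  B6 = {2, 3, 4, 8, 9}
Tree: B1–B2, B1–B3, B3–B4, B3–B5, B3–B6

Every bag has size at most 5, so the width is 5 − 1 = 4 and tw(G) ≤ 4. For the lower bound, the 5 vertices {0, 4, 6, 8, 9} are pairwise adjacent, and any tree decomposition puts a clique entirely inside one bag — forcing width ≥ 4. Combining the bounds, tw(G) = 4.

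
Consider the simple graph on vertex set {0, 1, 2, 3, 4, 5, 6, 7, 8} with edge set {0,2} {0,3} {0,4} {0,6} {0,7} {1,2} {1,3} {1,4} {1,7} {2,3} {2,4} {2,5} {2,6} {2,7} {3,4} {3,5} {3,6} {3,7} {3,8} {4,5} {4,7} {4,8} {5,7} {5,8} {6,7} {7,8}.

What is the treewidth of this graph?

4

A width-4 tree decomposition is:
Bags: B1 = {2, 3, 4, 5, 7}  B2 = {0, 2, 3, 4, 7}  B3 = {1, 2, 3, 4, 7}  B4 = {0, 2, 3, 6, 7}  B5 = {3, 4, 5, 7, 8}
Tree: B1–B2, B2–B3, B2–B4, B1–B5
The largest bag has 5 vertices, giving width 4; this decomposition certifies tw(G) ≤ 4. On the other hand G contains the 5-clique {3, 4, 5, 7, 8}. A clique must lie in a single bag of any decomposition, so no decomposition can have width below 4. Therefore the treewidth is 4.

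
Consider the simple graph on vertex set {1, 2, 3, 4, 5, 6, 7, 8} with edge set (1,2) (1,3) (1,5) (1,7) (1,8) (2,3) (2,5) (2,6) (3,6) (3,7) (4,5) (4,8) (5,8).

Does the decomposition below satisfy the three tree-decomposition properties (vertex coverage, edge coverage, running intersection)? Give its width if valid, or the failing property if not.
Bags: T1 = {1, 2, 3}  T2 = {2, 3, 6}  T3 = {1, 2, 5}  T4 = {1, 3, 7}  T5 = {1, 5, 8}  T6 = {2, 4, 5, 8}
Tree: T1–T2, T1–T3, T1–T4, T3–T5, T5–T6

No — bags containing vertex 2 are not connected in the tree.

A tree decomposition must satisfy three properties: every vertex lies in some bag; for every edge, both endpoints lie together in some bag; and for every vertex, the bags containing it form a connected subtree. Here bags containing vertex 2 are not connected in the tree, so the decomposition is invalid.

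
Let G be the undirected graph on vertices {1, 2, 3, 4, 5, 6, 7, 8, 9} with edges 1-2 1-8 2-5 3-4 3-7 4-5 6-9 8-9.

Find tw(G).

A width-1 tree decomposition is:
Bags: B1 = {6, 9}  B2 = {8, 9}  B3 = {1, 8}  B4 = {1, 2}  B5 = {2, 5}  B6 = {4, 5}  B7 = {3, 4}  B8 = {3, 7}
Tree: B1–B2, B2–B3, B3–B4, B4–B5, B5–B6, B6–B7, B7–B8
Each bag holds 2 vertices, so the decomposition has width 1, which upper-bounds the treewidth. Since G has at least one edge (e.g. 6–9), it is not an edgeless graph, so tw(G) ≥ 1. The upper and lower bounds meet at 1, so that is the treewidth.

1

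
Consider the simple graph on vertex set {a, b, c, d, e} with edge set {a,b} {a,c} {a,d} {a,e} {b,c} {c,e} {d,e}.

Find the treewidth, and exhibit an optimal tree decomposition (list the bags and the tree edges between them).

Treewidth 2.
One optimal decomposition is:
Bags: B1 = {a, b, c}  B2 = {a, c, e}  B3 = {a, d, e}
Tree: B1–B2, B2–B3

Each bag holds 3 vertices, so the decomposition has width 2, which upper-bounds the treewidth. For the lower bound, the 3 vertices {a, d, e} are pairwise adjacent, and any tree decomposition puts a clique entirely inside one bag — forcing width ≥ 2. Hence tw(G) = 2 exactly.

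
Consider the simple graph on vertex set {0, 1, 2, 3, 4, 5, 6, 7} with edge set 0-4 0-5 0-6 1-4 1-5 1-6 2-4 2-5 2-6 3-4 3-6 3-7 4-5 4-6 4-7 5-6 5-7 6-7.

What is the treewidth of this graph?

3

A width-3 tree decomposition is:
Bags: B1 = {1, 4, 5, 6}  B2 = {4, 5, 6, 7}  B3 = {0, 4, 5, 6}  B4 = {3, 4, 6, 7}  B5 = {2, 4, 5, 6}
Tree: B1–B2, B2–B3, B2–B4, B1–B5
Each bag holds 4 vertices, so the decomposition has width 3, which upper-bounds the treewidth. Conversely, {3, 4, 6, 7} is a clique of size 4, and the vertices of any clique must share a bag in every tree decomposition; so some bag has ≥ 4 vertices and tw(G) ≥ 3. The upper and lower bounds meet at 3, so that is the treewidth.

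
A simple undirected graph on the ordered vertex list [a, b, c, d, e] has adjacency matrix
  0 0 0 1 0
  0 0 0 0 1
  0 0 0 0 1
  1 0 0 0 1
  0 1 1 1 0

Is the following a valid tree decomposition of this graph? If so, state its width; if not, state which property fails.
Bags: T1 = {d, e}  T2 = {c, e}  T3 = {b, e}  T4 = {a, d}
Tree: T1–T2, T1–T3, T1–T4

Yes; width 1.

Every vertex of G appears in some bag (union = {a, b, c, d, e}); every edge is covered by a bag; and for each vertex v the set of bags containing v is connected in the bag tree. The decomposition is therefore valid. The largest bag has 2 vertices, so the width is 1.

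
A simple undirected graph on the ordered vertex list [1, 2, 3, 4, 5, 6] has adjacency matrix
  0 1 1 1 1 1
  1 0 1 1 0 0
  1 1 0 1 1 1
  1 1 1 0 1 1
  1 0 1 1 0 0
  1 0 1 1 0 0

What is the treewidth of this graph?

3

A width-3 tree decomposition is:
Bags: B1 = {1, 3, 4, 5}  B2 = {1, 2, 3, 4}  B3 = {1, 3, 4, 6}
Tree: B1–B2, B1–B3
The largest bag has 4 vertices, giving width 3; this decomposition certifies tw(G) ≤ 3. Conversely, {1, 2, 3, 4} is a clique of size 4, and the vertices of any clique must share a bag in every tree decomposition; so some bag has ≥ 4 vertices and tw(G) ≥ 3. Therefore the treewidth is 3.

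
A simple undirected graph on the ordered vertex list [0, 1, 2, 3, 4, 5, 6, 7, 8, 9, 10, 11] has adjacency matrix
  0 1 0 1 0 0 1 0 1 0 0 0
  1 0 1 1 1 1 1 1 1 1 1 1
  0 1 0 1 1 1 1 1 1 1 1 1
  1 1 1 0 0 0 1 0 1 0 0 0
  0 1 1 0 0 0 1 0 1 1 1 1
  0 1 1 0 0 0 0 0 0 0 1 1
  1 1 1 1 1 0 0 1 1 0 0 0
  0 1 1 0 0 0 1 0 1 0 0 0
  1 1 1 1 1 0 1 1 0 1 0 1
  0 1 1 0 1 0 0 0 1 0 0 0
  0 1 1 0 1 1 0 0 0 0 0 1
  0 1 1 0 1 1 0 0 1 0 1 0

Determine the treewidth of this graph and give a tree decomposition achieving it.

Each bag holds 5 vertices, so the decomposition has width 4, which upper-bounds the treewidth. Conversely, {0, 1, 3, 6, 8} is a clique of size 5, and the vertices of any clique must share a bag in every tree decomposition; so some bag has ≥ 5 vertices and tw(G) ≥ 4. Hence tw(G) = 4 exactly.

Treewidth 4.
Bags: B1 = {1, 2, 4, 6, 8}  B2 = {1, 2, 3, 6, 8}  B3 = {1, 2, 4, 8, 9}  B4 = {1, 2, 4, 8, 11}  B5 = {0, 1, 3, 6, 8}  B6 = {1, 2, 4, 10, 11}  B7 = {1, 2, 6, 7, 8}  B8 = {1, 2, 5, 10, 11}
Tree: B1–B2, B1–B3, B3–B4, B2–B5, B4–B6, B2–B7, B6–B8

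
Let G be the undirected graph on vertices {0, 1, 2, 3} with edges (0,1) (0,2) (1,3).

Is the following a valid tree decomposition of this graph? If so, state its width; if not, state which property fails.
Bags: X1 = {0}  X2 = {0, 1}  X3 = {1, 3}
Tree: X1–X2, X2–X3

A tree decomposition must satisfy three properties: every vertex lies in some bag; for every edge, both endpoints lie together in some bag; and for every vertex, the bags containing it form a connected subtree. Here vertex 2 appears in no bag, so the decomposition is invalid.

No — vertex 2 appears in no bag.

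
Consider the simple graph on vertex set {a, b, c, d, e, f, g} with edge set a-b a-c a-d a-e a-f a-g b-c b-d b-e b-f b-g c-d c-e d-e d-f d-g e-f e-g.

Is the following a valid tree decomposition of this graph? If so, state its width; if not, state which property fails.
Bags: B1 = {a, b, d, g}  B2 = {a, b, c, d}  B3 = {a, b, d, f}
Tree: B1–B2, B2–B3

A tree decomposition must satisfy three properties: every vertex lies in some bag; for every edge, both endpoints lie together in some bag; and for every vertex, the bags containing it form a connected subtree. Here vertex e appears in no bag, so the decomposition is invalid.

No — vertex e appears in no bag.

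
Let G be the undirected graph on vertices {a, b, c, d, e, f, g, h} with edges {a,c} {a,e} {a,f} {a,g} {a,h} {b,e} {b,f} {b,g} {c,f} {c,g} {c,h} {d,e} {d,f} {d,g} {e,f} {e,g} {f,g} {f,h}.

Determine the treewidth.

3

A width-3 tree decomposition is:
Bags: B1 = {a, e, f, g}  B2 = {d, e, f, g}  B3 = {a, c, f, g}  B4 = {b, e, f, g}  B5 = {a, c, f, h}
Tree: B1–B2, B1–B3, B2–B4, B3–B5
Each bag holds 4 vertices, so the decomposition has width 3, which upper-bounds the treewidth. For the lower bound, the 4 vertices {d, e, f, g} are pairwise adjacent, and any tree decomposition puts a clique entirely inside one bag — forcing width ≥ 3. Therefore the treewidth is 3.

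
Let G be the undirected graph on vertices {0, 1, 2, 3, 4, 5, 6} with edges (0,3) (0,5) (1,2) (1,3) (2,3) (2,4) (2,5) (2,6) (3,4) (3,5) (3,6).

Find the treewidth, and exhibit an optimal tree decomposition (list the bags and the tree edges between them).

Treewidth 2.
One such decomposition:
Bags: B1 = {1, 2, 3}  B2 = {2, 3, 4}  B3 = {2, 3, 5}  B4 = {2, 3, 6}  B5 = {0, 3, 5}
Tree: B1–B2, B1–B3, B3–B4, B3–B5

The largest bag has 3 vertices, giving width 2; this decomposition certifies tw(G) ≤ 2. For the lower bound, the 3 vertices {0, 3, 5} are pairwise adjacent, and any tree decomposition puts a clique entirely inside one bag — forcing width ≥ 2. Hence tw(G) = 2 exactly.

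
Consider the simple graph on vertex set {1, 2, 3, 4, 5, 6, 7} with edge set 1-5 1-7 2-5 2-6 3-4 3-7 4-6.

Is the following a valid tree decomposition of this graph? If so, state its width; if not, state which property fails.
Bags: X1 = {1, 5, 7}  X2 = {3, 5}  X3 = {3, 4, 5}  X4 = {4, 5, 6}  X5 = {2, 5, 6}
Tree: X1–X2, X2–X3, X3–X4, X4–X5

A tree decomposition must satisfy three properties: every vertex lies in some bag; for every edge, both endpoints lie together in some bag; and for every vertex, the bags containing it form a connected subtree. Here edge (7,3) lies in no bag, so the decomposition is invalid.

No — edge (7,3) lies in no bag.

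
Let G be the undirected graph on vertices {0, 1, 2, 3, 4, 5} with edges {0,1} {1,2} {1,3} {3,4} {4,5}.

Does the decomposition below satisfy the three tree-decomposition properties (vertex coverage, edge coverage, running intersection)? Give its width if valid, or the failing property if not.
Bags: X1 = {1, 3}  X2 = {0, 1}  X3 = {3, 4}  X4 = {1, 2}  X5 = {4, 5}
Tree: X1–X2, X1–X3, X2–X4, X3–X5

Vertex coverage: the bags together contain {0, 1, 2, 3, 4, 5}, the full vertex set. Edge coverage: each edge of G has both endpoints in at least one bag. Running intersection: for every vertex, the bags containing it form a connected subtree. All three properties hold, so this is a valid tree decomposition of width max|bag| − 1 = 1, and hence tw(G) ≤ 1.

Yes; width 1.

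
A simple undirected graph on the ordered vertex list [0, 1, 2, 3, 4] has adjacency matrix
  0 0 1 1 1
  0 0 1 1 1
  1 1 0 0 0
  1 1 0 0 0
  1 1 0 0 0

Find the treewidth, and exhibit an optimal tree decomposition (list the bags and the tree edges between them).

Treewidth 2.
Bags: B1 = {0, 1, 2}  B2 = {0, 1, 4}  B3 = {0, 1, 3}
Tree: B1–B2, B2–B3

Each bag holds 3 vertices, so the decomposition has width 2, which upper-bounds the treewidth. Since 0–2–1–4–0 is a cycle in G, G is not acyclic. Forests are exactly the graphs of treewidth ≤ 1, so tw(G) ≥ 2. The upper and lower bounds meet at 2, so that is the treewidth.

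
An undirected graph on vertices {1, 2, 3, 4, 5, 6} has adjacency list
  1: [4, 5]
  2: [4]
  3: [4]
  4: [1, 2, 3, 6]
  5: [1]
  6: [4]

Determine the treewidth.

1

A width-1 tree decomposition is:
Bags: B1 = {2, 4}  B2 = {4, 6}  B3 = {1, 4}  B4 = {1, 5}  B5 = {3, 4}
Tree: B1–B2, B1–B3, B3–B4, B2–B5
Every bag has size at most 2, so the width is 2 − 1 = 1 and tw(G) ≤ 1. G has an edge, so its treewidth is at least 1. Hence tw(G) = 1 exactly.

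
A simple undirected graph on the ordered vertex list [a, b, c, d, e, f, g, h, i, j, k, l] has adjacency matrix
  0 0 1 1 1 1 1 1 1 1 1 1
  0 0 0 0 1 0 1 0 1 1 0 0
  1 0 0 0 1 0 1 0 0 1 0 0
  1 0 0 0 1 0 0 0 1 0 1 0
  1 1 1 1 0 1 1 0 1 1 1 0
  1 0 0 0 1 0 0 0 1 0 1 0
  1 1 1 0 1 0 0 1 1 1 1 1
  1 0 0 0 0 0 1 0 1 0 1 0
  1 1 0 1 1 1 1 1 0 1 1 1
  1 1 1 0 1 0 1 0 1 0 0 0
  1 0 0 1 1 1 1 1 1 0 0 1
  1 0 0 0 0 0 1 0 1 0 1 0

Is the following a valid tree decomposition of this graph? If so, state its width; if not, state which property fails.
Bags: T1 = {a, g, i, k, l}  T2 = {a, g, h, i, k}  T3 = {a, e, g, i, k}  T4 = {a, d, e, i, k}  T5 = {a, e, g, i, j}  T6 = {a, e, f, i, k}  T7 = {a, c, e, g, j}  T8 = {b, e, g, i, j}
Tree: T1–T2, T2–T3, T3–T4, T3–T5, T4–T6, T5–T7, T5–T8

Every vertex of G appears in some bag (union = {a, b, c, d, e, f, g, h, i, j, k, l}); every edge is covered by a bag; and for each vertex v the set of bags containing v is connected in the bag tree. The decomposition is therefore valid. The largest bag has 5 vertices, so the width is 4.

Yes; width 4.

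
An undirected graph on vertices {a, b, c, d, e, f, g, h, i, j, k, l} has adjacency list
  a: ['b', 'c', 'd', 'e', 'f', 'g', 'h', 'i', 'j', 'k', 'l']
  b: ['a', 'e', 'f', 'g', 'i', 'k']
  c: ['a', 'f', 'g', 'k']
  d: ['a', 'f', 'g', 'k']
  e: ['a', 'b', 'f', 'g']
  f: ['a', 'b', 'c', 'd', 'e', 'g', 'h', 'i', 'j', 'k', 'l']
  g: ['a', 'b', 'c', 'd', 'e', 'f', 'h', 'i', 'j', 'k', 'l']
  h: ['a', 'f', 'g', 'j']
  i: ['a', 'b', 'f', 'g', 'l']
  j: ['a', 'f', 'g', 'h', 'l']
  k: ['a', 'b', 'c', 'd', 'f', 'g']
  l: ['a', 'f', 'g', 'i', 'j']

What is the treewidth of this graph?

4

A width-4 tree decomposition is:
Bags: B1 = {a, f, g, i, l}  B2 = {a, f, g, j, l}  B3 = {a, b, f, g, i}  B4 = {a, f, g, h, j}  B5 = {a, b, f, g, k}  B6 = {a, b, e, f, g}  B7 = {a, d, f, g, k}  B8 = {a, c, f, g, k}
Tree: B1–B2, B1–B3, B2–B4, B3–B5, B3–B6, B5–B7, B7–B8
The largest bag has 5 vertices, giving width 4; this decomposition certifies tw(G) ≤ 4. On the other hand G contains the 5-clique {a, f, g, h, j}. A clique must lie in a single bag of any decomposition, so no decomposition can have width below 4. Hence tw(G) = 4 exactly.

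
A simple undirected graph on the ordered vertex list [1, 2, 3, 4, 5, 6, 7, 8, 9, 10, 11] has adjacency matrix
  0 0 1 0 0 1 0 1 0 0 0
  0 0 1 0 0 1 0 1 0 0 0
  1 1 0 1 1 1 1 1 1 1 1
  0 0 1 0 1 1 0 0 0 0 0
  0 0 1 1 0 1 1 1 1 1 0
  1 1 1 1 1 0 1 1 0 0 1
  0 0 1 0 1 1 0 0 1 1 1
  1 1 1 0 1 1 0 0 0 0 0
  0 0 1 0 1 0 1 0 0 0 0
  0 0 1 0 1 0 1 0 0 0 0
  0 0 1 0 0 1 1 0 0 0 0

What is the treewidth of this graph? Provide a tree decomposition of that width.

Every bag has size at most 4, so the width is 4 − 1 = 3 and tw(G) ≤ 3. Conversely, {3, 5, 7, 9} is a clique of size 4, and the vertices of any clique must share a bag in every tree decomposition; so some bag has ≥ 4 vertices and tw(G) ≥ 3. Hence tw(G) = 3 exactly.

Treewidth 3.
One optimal decomposition is:
Bags: B1 = {3, 5, 6, 8}  B2 = {3, 5, 6, 7}  B3 = {1, 3, 6, 8}  B4 = {3, 5, 7, 9}  B5 = {3, 4, 5, 6}  B6 = {2, 3, 6, 8}  B7 = {3, 6, 7, 11}  B8 = {3, 5, 7, 10}
Tree: B1–B2, B1–B3, B2–B4, B1–B5, B1–B6, B2–B7, B2–B8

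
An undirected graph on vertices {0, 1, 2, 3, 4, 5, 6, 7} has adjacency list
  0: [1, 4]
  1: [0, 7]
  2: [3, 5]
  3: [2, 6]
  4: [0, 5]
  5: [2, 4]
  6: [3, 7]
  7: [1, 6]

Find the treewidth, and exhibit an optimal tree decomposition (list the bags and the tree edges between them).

The largest bag has 3 vertices, giving width 2; this decomposition certifies tw(G) ≤ 2. For the lower bound, G contains the cycle 4–0–1–7–6–3–2–5–4, so G is not a forest; only forests have treewidth ≤ 1, hence tw(G) ≥ 2. Therefore the treewidth is 2.

Treewidth 2.
One such decomposition:
Bags: B1 = {0, 1, 4}  B2 = {1, 4, 7}  B3 = {4, 6, 7}  B4 = {3, 4, 6}  B5 = {2, 3, 4}  B6 = {2, 4, 5}
Tree: B1–B2, B2–B3, B3–B4, B4–B5, B5–B6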